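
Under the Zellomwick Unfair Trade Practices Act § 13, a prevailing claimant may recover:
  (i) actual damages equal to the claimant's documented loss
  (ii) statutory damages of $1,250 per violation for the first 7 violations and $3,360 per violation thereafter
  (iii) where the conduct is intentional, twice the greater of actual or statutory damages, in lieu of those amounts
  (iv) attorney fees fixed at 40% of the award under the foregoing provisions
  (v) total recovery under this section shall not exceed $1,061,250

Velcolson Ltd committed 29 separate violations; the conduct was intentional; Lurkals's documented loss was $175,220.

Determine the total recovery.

First 7 violations: 7 × $1,250 = $8,750
Remaining violations: (29 − 7) × $3,360 = $73,920
Statutory damages: $8,750 + $73,920 = $82,670
Greater of actual damages ($175,220) or statutory damages ($82,670): $175,220
Doubled: 2 × $175,220 = $350,440
Attorney fees: 40% of $350,440 = $140,176
Total before cap: $350,440 + $140,176 = $490,616
Cap at $1,061,250: $490,616 is within the cap, no reduction.

$490,616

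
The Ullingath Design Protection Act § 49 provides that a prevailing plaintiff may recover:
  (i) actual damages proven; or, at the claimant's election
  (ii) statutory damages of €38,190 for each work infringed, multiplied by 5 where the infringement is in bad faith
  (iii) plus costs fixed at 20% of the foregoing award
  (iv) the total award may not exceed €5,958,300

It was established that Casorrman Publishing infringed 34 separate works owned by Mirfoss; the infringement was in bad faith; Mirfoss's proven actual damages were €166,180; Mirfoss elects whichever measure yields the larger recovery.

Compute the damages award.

Statutory damages: 34 × €38,190 = €1,298,460
Multiplied by 5: 5 × €1,298,460 = €6,492,300
Greater of actual damages (€166,180) or enhanced statutory damages (€6,492,300): €6,492,300
Costs: 20% of €6,492,300 = €1,298,460
Award plus costs: €6,492,300 + €1,298,460 = €7,790,760
Cap at €5,958,300: €7,790,760 exceeds the cap → €5,958,300

€5,958,300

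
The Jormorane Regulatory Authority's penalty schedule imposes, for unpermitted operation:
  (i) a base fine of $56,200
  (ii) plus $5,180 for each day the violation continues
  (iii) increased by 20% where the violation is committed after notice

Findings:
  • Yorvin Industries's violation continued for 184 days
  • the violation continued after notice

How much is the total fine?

Per-day component: 184 × $5,180 = $953,120
Base plus per-day: $56,200 + $953,120 = $1,009,320
Enhancement: 20% of $1,009,320 = $201,864
Enhanced fine: $1,009,320 + $201,864 = $1,211,184

$1,211,184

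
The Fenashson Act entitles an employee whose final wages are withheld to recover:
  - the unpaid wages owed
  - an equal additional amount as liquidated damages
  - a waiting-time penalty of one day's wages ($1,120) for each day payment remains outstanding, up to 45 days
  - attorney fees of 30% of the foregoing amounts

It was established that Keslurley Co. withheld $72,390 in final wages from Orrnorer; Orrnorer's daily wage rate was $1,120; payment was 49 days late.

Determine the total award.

$253,734

Liquidated damages (equal amount): $72,390
Penalty days: min(49, 45) = 45
Waiting-time penalty: 45 × $1,120 = $50,400
Subtotal: $72,390 + $72,390 + $50,400 = $195,180
Attorney fees: 30% of $195,180 = $58,554
Total award: $195,180 + $58,554 = $253,734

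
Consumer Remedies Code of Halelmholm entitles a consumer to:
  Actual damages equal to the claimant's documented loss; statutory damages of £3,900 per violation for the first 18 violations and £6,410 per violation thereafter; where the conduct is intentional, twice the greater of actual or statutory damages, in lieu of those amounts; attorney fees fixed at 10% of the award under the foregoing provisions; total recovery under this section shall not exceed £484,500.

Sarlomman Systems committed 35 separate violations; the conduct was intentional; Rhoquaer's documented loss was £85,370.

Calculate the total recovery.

Total recovery: £394,174

First 18 violations: 18 × £3,900 = £70,200
Remaining violations: (35 − 18) × £6,410 = £108,970
Statutory damages: £70,200 + £108,970 = £179,170
Greater of actual damages (£85,370) or statutory damages (£179,170): £179,170
Doubled: 2 × £179,170 = £358,340
Attorney fees: 10% of £358,340 = £35,834
Total before cap: £358,340 + £35,834 = £394,174
Cap at £484,500: £394,174 is within the cap, no reduction.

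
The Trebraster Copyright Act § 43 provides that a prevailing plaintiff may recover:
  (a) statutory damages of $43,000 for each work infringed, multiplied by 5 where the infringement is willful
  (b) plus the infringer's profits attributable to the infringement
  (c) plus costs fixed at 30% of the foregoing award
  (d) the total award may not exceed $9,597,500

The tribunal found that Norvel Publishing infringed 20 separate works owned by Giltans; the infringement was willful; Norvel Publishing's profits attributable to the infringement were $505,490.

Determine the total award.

Statutory damages: 20 × $43,000 = $860,000
Multiplied by 5: 5 × $860,000 = $4,300,000
Combined award: $4,300,000 + $505,490 = $4,805,490
Costs: 30% of $4,805,490 = $1,441,647
Award plus costs: $4,805,490 + $1,441,647 = $6,247,137
Cap at $9,597,500: $6,247,137 is within the cap, no reduction.

$6,247,137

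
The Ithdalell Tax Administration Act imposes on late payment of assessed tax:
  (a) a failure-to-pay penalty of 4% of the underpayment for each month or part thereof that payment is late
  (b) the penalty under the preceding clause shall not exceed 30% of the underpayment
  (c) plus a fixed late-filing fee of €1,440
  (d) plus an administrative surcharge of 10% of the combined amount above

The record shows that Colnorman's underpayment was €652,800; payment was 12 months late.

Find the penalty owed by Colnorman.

€217,008

Accrued rate: 4% × 12 = 48%, capped at 30% → 30%
Failure-to-pay penalty: 30% of €652,800 = €195,840
Penalty before surcharge: €195,840 + €1,440 = €197,280
Administrative surcharge: 10% of €197,280 = €19,728
Total penalty: €197,280 + €19,728 = €217,008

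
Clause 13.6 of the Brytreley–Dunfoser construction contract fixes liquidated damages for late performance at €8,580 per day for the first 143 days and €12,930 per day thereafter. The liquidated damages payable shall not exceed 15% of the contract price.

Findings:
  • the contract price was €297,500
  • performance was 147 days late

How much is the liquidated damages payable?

First 143 days: 143 × €8,580 = €1,226,940
Remaining days: (147 − 143) × €12,930 = €51,720
Accrued per-day damages: €1,226,940 + €51,720 = €1,278,660
Cap: 15% of €297,500 = €44,625
Cap at €44,625: €1,278,660 exceeds the cap → €44,625

€44,625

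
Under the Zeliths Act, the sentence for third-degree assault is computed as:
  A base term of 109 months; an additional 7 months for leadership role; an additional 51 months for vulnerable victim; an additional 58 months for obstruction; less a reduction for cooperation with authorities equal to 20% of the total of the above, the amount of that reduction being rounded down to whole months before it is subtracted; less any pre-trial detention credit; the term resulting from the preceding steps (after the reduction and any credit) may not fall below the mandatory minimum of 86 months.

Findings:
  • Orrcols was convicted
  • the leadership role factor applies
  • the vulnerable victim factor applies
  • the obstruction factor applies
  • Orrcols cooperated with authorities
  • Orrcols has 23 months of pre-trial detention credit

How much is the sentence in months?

Leadership role enhancement: +7 months
Vulnerable victim enhancement: +51 months
Obstruction enhancement: +58 months
Adjusted term: 109 months + 7 months + 51 months + 58 months = 225 months
Cooperation with authorities reduction: 20% of 225 months = 45 months (rounded down)
After reduction: 225 − 45 = 180 months
Less pre-trial detention credit: 180 months − 23 months = 157 months
Minimum 86 months: 157 months meets the minimum, no increase.

157 months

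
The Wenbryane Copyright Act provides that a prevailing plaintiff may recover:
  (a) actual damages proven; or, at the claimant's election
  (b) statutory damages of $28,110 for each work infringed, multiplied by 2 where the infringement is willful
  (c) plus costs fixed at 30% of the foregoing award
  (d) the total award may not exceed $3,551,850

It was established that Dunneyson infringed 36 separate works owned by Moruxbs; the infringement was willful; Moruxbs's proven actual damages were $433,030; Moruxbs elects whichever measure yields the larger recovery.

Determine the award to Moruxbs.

$2,631,096

Statutory damages: 36 × $28,110 = $1,011,960
Doubled: 2 × $1,011,960 = $2,023,920
Greater of actual damages ($433,030) or enhanced statutory damages ($2,023,920): $2,023,920
Costs: 30% of $2,023,920 = $607,176
Award plus costs: $2,023,920 + $607,176 = $2,631,096
Cap at $3,551,850: $2,631,096 is within the cap, no reduction.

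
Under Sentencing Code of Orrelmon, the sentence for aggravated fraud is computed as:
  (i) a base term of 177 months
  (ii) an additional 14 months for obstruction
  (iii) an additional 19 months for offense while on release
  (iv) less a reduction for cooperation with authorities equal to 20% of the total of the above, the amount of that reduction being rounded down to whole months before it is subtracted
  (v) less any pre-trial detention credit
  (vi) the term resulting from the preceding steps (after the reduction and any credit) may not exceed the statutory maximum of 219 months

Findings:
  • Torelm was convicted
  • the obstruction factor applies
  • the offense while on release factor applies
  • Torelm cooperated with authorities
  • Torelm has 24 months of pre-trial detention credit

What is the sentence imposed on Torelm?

Obstruction enhancement: +14 months
Offense while on release enhancement: +19 months
Adjusted term: 177 months + 14 months + 19 months = 210 months
Cooperation with authorities reduction: 20% of 210 months = 42 months (rounded down)
After reduction: 210 − 42 = 168 months
Less pre-trial detention credit: 168 months − 24 months = 144 months
Cap at 219 months: 144 months is within the cap, no reduction.

Sentence: 144 months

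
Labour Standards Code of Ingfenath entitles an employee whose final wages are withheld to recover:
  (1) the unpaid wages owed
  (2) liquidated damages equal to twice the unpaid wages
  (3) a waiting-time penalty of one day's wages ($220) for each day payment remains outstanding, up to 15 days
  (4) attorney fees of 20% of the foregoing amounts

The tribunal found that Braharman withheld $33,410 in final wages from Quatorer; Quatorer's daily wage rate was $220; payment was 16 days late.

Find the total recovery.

Doubled: 2 × $33,410 = $66,820
Penalty days: min(16, 15) = 15
Waiting-time penalty: 15 × $220 = $3,300
Subtotal: $33,410 + $66,820 + $3,300 = $103,530
Attorney fees: 20% of $103,530 = $20,706
Total award: $103,530 + $20,706 = $124,236

$124,236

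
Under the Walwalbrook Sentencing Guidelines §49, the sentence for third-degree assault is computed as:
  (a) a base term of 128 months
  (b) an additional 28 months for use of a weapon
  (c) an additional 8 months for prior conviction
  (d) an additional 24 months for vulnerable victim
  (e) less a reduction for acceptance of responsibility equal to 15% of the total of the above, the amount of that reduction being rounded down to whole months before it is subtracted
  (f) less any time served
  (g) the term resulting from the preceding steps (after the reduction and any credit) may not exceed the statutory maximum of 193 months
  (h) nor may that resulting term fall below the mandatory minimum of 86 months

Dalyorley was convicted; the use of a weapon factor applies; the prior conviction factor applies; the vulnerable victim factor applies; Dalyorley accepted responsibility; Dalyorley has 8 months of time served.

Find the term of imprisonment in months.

Use of a weapon enhancement: +28 months
Prior conviction enhancement: +8 months
Vulnerable victim enhancement: +24 months
Adjusted term: 128 months + 28 months + 8 months + 24 months = 188 months
Acceptance of responsibility reduction: 15% of 188 months = 28 months (rounded down)
After reduction: 188 − 28 = 160 months
Less time served: 160 months − 8 months = 152 months
Cap at 193 months: 152 months is within the cap, no reduction.
Minimum 86 months: 152 months meets the minimum, no increase.

152 months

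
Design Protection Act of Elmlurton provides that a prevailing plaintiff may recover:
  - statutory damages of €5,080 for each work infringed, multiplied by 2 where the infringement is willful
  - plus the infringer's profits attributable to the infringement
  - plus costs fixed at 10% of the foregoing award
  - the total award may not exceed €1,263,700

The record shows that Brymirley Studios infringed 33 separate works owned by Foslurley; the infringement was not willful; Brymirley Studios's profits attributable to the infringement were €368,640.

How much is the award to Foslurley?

€589,908

Statutory damages: 33 × €5,080 = €167,640
Infringement not willful: no ×2 enhancement.
Combined award: €167,640 + €368,640 = €536,280
Costs: 10% of €536,280 = €53,628
Award plus costs: €536,280 + €53,628 = €589,908
Cap at €1,263,700: €589,908 is within the cap, no reduction.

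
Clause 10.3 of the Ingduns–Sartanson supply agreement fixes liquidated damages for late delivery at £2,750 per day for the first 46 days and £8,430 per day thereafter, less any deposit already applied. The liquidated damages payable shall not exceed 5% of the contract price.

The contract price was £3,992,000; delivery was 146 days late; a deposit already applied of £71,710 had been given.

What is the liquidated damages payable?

First 46 days: 46 × £2,750 = £126,500
Remaining days: (146 − 46) × £8,430 = £843,000
Accrued per-day damages: £126,500 + £843,000 = £969,500
Less deposit already applied: £969,500 − £71,710 = £897,790
Cap: 5% of £3,992,000 = £199,600
Cap at £199,600: £897,790 exceeds the cap → £199,600

£199,600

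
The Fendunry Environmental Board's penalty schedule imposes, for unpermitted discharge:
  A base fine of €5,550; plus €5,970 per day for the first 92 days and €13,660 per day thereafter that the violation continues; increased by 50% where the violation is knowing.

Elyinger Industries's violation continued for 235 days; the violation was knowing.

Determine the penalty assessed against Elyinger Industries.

First 92 days: 92 × €5,970 = €549,240
Remaining days: (235 − 92) × €13,660 = €1,953,380
Per-day component: €549,240 + €1,953,380 = €2,502,620
Base plus per-day: €5,550 + €2,502,620 = €2,508,170
Enhancement: 50% of €2,508,170 = €1,254,085
Enhanced fine: €2,508,170 + €1,254,085 = €3,762,255

€3,762,255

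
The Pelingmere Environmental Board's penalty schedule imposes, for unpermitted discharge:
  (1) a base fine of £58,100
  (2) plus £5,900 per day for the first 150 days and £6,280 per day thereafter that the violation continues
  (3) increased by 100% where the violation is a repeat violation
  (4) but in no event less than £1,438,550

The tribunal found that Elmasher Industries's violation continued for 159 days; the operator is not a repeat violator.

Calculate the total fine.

£1,438,550

First 150 days: 150 × £5,900 = £885,000
Remaining days: (159 − 150) × £6,280 = £56,520
Per-day component: £885,000 + £56,520 = £941,520
Base plus per-day: £58,100 + £941,520 = £999,620
The operator is not a repeat violator: no 100% increase.
Minimum £1,438,550: £999,620 is below the minimum → £1,438,550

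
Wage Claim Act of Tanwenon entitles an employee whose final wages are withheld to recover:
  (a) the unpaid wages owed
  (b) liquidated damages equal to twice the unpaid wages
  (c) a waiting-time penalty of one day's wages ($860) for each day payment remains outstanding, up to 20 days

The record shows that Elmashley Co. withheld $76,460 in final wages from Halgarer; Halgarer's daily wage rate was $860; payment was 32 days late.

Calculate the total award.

Doubled: 2 × $76,460 = $152,920
Penalty days: min(32, 20) = 20
Waiting-time penalty: 20 × $860 = $17,200
Total award: $76,460 + $152,920 + $17,200 = $246,580

$246,580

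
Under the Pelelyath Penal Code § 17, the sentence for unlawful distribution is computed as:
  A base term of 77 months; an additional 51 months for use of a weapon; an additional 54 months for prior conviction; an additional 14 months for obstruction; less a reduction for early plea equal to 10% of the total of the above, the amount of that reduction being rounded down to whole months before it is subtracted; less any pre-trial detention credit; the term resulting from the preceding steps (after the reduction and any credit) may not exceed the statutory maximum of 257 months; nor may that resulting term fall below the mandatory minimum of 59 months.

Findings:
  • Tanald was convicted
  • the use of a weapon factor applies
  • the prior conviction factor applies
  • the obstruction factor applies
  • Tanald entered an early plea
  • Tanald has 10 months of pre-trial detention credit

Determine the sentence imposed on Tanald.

Sentence: 167 months

Use of a weapon enhancement: +51 months
Prior conviction enhancement: +54 months
Obstruction enhancement: +14 months
Adjusted term: 77 months + 51 months + 54 months + 14 months = 196 months
Early plea reduction: 10% of 196 months = 19 months (rounded down)
After reduction: 196 − 19 = 177 months
Less pre-trial detention credit: 177 months − 10 months = 167 months
Cap at 257 months: 167 months is within the cap, no reduction.
Minimum 59 months: 167 months meets the minimum, no increase.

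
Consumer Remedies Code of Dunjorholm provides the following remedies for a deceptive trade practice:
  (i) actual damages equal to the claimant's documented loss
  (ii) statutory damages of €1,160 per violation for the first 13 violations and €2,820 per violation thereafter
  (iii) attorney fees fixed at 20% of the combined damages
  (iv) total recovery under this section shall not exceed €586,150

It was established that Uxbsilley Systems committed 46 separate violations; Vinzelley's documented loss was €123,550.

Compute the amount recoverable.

Total recovery: €278,028

First 13 violations: 13 × €1,160 = €15,080
Remaining violations: (46 − 13) × €2,820 = €93,060
Statutory damages: €15,080 + €93,060 = €108,140
Combined damages: €123,550 + €108,140 = €231,690
Attorney fees: 20% of €231,690 = €46,338
Total before cap: €231,690 + €46,338 = €278,028
Cap at €586,150: €278,028 is within the cap, no reduction.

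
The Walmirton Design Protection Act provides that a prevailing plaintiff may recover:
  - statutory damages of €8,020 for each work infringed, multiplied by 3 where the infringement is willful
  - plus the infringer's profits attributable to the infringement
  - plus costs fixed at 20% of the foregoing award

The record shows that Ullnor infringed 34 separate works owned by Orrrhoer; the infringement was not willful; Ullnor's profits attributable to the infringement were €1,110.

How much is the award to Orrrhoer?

€328,548

Statutory damages: 34 × €8,020 = €272,680
Infringement not willful: no ×3 enhancement.
Combined award: €272,680 + €1,110 = €273,790
Costs: 20% of €273,790 = €54,758
Award plus costs: €273,790 + €54,758 = €328,548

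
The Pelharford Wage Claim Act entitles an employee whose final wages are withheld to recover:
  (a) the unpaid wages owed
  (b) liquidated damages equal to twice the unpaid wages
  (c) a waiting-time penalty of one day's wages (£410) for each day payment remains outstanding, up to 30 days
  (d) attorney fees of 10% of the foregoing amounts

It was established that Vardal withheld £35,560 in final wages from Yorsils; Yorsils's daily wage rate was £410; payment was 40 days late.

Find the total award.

Doubled: 2 × £35,560 = £71,120
Penalty days: min(40, 30) = 30
Waiting-time penalty: 30 × £410 = £12,300
Subtotal: £35,560 + £71,120 + £12,300 = £118,980
Attorney fees: 10% of £118,980 = £11,898
Total award: £118,980 + £11,898 = £130,878

£130,878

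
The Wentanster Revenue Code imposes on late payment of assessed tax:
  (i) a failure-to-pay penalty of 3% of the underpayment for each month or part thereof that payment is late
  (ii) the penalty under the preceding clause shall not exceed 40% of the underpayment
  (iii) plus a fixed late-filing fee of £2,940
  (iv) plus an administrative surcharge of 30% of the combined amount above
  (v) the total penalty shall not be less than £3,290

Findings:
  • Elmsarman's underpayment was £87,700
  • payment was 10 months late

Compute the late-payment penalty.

£38,025

Accrued rate: 3% × 10 = 30%, capped at 40% → 30%
Failure-to-pay penalty: 30% of £87,700 = £26,310
Penalty before surcharge: £26,310 + £2,940 = £29,250
Administrative surcharge: 30% of £29,250 = £8,775
Total penalty: £29,250 + £8,775 = £38,025
Minimum £3,290: £38,025 meets the minimum, no increase.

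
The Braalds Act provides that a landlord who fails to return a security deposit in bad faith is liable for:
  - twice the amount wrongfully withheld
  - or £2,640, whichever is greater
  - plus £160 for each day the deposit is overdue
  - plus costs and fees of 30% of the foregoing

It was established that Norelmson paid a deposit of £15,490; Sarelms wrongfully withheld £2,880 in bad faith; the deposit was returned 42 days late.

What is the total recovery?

Doubled: 2 × £2,880 = £5,760
Minimum £2,640: £5,760 meets the minimum, no increase.
Late-return penalty: 42 × £160 = £6,720
Damages plus late penalty: £5,760 + £6,720 = £12,480
Costs and fees: 30% of £12,480 = £3,744
Total recovery: £12,480 + £3,744 = £16,224

£16,224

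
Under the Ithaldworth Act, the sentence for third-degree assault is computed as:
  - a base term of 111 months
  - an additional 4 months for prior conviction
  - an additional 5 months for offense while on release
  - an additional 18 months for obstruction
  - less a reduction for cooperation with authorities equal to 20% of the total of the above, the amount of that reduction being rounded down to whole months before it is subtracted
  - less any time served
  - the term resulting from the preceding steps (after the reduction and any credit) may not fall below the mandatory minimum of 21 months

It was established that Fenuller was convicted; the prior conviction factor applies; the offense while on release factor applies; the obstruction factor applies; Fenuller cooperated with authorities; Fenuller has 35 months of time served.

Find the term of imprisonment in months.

76 months

Prior conviction enhancement: +4 months
Offense while on release enhancement: +5 months
Obstruction enhancement: +18 months
Adjusted term: 111 months + 4 months + 5 months + 18 months = 138 months
Cooperation with authorities reduction: 20% of 138 months = 27 months (rounded down)
After reduction: 138 − 27 = 111 months
Less time served: 111 months − 35 months = 76 months
Minimum 21 months: 76 months meets the minimum, no increase.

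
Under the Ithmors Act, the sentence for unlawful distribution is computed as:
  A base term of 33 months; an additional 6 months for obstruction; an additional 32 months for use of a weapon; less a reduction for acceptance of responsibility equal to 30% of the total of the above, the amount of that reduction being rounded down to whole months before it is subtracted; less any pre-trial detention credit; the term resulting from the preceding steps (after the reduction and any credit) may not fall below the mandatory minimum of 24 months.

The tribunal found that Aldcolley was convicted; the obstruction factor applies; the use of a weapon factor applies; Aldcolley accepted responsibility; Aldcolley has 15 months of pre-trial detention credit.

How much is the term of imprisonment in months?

35 months

Obstruction enhancement: +6 months
Use of a weapon enhancement: +32 months
Adjusted term: 33 months + 6 months + 32 months = 71 months
Acceptance of responsibility reduction: 30% of 71 months = 21 months (rounded down)
After reduction: 71 − 21 = 50 months
Less pre-trial detention credit: 50 months − 15 months = 35 months
Minimum 24 months: 35 months meets the minimum, no increase.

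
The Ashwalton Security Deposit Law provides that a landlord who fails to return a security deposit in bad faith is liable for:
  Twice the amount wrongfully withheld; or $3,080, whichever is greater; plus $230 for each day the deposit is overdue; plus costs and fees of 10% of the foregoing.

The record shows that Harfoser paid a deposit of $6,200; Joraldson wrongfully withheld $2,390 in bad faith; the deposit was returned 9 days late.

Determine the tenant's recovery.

$7,535

Doubled: 2 × $2,390 = $4,780
Minimum $3,080: $4,780 meets the minimum, no increase.
Late-return penalty: 9 × $230 = $2,070
Damages plus late penalty: $4,780 + $2,070 = $6,850
Costs and fees: 10% of $6,850 = $685
Total recovery: $6,850 + $685 = $7,535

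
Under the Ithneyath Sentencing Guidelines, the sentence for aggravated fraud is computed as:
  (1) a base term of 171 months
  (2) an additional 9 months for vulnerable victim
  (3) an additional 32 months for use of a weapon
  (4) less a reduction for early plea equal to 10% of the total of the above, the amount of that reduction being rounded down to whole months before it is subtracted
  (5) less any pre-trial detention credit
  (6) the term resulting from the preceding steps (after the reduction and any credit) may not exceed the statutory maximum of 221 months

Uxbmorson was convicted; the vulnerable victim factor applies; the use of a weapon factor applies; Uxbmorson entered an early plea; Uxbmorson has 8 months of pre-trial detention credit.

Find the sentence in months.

183 months

Vulnerable victim enhancement: +9 months
Use of a weapon enhancement: +32 months
Adjusted term: 171 months + 9 months + 32 months = 212 months
Early plea reduction: 10% of 212 months = 21 months (rounded down)
After reduction: 212 − 21 = 191 months
Less pre-trial detention credit: 191 months − 8 months = 183 months
Cap at 221 months: 183 months is within the cap, no reduction.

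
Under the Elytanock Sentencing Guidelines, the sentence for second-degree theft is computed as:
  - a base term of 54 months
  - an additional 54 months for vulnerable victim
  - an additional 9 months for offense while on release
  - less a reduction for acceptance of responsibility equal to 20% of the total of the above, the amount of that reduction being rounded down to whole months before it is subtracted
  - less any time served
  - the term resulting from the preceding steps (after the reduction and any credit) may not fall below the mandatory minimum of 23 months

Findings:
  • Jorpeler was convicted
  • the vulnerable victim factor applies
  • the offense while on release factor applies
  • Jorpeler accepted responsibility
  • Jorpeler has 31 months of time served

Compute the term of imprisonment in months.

63 months

Vulnerable victim enhancement: +54 months
Offense while on release enhancement: +9 months
Adjusted term: 54 months + 54 months + 9 months = 117 months
Acceptance of responsibility reduction: 20% of 117 months = 23 months (rounded down)
After reduction: 117 − 23 = 94 months
Less time served: 94 months − 31 months = 63 months
Minimum 23 months: 63 months meets the minimum, no increase.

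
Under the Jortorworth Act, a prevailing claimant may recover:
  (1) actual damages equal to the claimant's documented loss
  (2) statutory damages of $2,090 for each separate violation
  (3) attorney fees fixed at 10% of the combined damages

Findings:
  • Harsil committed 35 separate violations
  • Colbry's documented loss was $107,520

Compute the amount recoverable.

Statutory damages: 35 × $2,090 = $73,150
Combined damages: $107,520 + $73,150 = $180,670
Attorney fees: 10% of $180,670 = $18,067
Total recovery: $180,670 + $18,067 = $198,737

$198,737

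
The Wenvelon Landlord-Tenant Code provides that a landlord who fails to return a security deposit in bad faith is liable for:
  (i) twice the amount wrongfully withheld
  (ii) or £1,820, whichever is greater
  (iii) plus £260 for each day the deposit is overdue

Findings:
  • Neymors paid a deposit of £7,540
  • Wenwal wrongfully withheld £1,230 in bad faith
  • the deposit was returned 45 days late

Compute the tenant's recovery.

£14,160

Doubled: 2 × £1,230 = £2,460
Minimum £1,820: £2,460 meets the minimum, no increase.
Late-return penalty: 45 × £260 = £11,700
Damages plus late penalty: £2,460 + £11,700 = £14,160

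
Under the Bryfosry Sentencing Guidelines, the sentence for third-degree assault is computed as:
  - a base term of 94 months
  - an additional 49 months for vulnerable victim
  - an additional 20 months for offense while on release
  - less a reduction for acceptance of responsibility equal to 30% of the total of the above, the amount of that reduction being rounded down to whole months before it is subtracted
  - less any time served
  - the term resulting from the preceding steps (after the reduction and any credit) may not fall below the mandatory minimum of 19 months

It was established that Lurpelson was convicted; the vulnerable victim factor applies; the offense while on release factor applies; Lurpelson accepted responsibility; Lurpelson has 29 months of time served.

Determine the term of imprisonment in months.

86 months

Vulnerable victim enhancement: +49 months
Offense while on release enhancement: +20 months
Adjusted term: 94 months + 49 months + 20 months = 163 months
Acceptance of responsibility reduction: 30% of 163 months = 48 months (rounded down)
After reduction: 163 − 48 = 115 months
Less time served: 115 months − 29 months = 86 months
Minimum 19 months: 86 months meets the minimum, no increase.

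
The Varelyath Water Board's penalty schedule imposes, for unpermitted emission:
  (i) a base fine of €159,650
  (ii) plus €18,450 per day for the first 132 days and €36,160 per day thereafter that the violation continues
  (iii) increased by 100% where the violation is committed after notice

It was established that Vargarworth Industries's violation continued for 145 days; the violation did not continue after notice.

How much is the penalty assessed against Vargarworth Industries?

First 132 days: 132 × €18,450 = €2,435,400
Remaining days: (145 − 132) × €36,160 = €470,080
Per-day component: €2,435,400 + €470,080 = €2,905,480
Base plus per-day: €159,650 + €2,905,480 = €3,065,130
The violation did not continue after notice: no 100% increase.

€3,065,130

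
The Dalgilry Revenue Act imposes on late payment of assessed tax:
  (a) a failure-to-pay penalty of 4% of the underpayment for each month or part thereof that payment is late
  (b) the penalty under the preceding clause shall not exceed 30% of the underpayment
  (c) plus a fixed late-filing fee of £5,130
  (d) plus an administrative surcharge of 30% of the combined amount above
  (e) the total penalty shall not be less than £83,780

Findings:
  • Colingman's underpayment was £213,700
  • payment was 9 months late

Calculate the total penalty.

Accrued rate: 4% × 9 = 36%, capped at 30% → 30%
Failure-to-pay penalty: 30% of £213,700 = £64,110
Penalty before surcharge: £64,110 + £5,130 = £69,240
Administrative surcharge: 30% of £69,240 = £20,772
Total penalty: £69,240 + £20,772 = £90,012
Minimum £83,780: £90,012 meets the minimum, no increase.

£90,012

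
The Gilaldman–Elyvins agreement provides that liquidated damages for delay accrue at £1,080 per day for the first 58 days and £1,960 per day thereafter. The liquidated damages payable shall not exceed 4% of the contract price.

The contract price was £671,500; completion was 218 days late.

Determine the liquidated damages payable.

£26,860

First 58 days: 58 × £1,080 = £62,640
Remaining days: (218 − 58) × £1,960 = £313,600
Accrued per-day damages: £62,640 + £313,600 = £376,240
Cap: 4% of £671,500 = £26,860
Cap at £26,860: £376,240 exceeds the cap → £26,860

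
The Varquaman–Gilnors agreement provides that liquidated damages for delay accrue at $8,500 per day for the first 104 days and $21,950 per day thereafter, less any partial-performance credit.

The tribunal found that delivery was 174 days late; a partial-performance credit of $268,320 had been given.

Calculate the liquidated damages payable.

First 104 days: 104 × $8,500 = $884,000
Remaining days: (174 − 104) × $21,950 = $1,536,500
Accrued per-day damages: $884,000 + $1,536,500 = $2,420,500
Less partial-performance credit: $2,420,500 − $268,320 = $2,152,180

$2,152,180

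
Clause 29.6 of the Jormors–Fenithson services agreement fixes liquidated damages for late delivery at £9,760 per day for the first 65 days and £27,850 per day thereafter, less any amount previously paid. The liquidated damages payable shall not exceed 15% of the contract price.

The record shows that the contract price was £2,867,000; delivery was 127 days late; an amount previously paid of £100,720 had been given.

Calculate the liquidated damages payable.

Liquidated damages: £430,050

First 65 days: 65 × £9,760 = £634,400
Remaining days: (127 − 65) × £27,850 = £1,726,700
Accrued per-day damages: £634,400 + £1,726,700 = £2,361,100
Less amount previously paid: £2,361,100 − £100,720 = £2,260,380
Cap: 15% of £2,867,000 = £430,050
Cap at £430,050: £2,260,380 exceeds the cap → £430,050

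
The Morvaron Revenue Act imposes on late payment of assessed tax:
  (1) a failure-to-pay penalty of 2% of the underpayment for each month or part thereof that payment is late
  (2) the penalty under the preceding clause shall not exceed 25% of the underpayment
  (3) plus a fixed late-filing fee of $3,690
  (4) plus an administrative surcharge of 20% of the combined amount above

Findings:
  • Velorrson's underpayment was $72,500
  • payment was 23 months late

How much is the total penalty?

$26,178

Accrued rate: 2% × 23 = 46%, capped at 25% → 25%
Failure-to-pay penalty: 25% of $72,500 = $18,125
Penalty before surcharge: $18,125 + $3,690 = $21,815
Administrative surcharge: 20% of $21,815 = $4,363
Total penalty: $21,815 + $4,363 = $26,178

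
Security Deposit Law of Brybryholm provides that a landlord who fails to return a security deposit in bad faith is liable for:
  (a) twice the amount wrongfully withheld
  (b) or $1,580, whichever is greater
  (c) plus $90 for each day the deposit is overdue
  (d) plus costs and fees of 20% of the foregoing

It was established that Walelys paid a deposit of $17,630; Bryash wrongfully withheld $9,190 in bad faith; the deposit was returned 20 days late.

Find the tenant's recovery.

$24,216

Doubled: 2 × $9,190 = $18,380
Minimum $1,580: $18,380 meets the minimum, no increase.
Late-return penalty: 20 × $90 = $1,800
Damages plus late penalty: $18,380 + $1,800 = $20,180
Costs and fees: 20% of $20,180 = $4,036
Total recovery: $20,180 + $4,036 = $24,216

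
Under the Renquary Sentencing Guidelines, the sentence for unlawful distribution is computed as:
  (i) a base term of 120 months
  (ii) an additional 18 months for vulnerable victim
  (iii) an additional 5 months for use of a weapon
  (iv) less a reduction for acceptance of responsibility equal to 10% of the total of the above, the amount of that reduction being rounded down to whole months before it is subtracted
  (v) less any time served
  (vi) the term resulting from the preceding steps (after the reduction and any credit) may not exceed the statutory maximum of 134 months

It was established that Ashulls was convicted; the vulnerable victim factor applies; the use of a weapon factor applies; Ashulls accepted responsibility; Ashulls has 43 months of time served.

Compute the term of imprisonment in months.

Vulnerable victim enhancement: +18 months
Use of a weapon enhancement: +5 months
Adjusted term: 120 months + 18 months + 5 months = 143 months
Acceptance of responsibility reduction: 10% of 143 months = 14 months (rounded down)
After reduction: 143 − 14 = 129 months
Less time served: 129 months − 43 months = 86 months
Cap at 134 months: 86 months is within the cap, no reduction.

86 months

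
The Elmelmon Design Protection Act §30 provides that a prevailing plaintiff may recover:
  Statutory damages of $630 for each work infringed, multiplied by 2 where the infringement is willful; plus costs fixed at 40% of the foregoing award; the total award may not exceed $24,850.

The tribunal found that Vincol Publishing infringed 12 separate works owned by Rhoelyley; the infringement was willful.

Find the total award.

$21,168

Statutory damages: 12 × $630 = $7,560
Doubled: 2 × $7,560 = $15,120
Costs: 40% of $15,120 = $6,048
Award plus costs: $15,120 + $6,048 = $21,168
Cap at $24,850: $21,168 is within the cap, no reduction.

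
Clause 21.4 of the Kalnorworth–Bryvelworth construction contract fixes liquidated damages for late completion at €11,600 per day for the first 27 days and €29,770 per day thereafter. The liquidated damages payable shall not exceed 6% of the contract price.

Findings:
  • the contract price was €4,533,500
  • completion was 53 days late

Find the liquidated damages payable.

€272,010

First 27 days: 27 × €11,600 = €313,200
Remaining days: (53 − 27) × €29,770 = €774,020
Accrued per-day damages: €313,200 + €774,020 = €1,087,220
Cap: 6% of €4,533,500 = €272,010
Cap at €272,010: €1,087,220 exceeds the cap → €272,010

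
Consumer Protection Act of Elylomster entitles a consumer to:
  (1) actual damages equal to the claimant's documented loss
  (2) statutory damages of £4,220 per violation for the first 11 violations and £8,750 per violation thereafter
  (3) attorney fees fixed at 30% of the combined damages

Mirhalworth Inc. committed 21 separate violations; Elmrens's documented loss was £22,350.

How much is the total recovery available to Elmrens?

First 11 violations: 11 × £4,220 = £46,420
Remaining violations: (21 − 11) × £8,750 = £87,500
Statutory damages: £46,420 + £87,500 = £133,920
Combined damages: £22,350 + £133,920 = £156,270
Attorney fees: 30% of £156,270 = £46,881
Total recovery: £156,270 + £46,881 = £203,151

£203,151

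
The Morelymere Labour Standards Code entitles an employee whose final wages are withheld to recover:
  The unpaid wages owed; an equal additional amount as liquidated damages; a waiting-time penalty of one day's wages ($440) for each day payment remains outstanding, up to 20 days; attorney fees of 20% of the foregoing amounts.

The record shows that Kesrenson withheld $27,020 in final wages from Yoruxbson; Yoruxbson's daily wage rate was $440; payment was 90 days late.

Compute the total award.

Total award: $75,408

Liquidated damages (equal amount): $27,020
Penalty days: min(90, 20) = 20
Waiting-time penalty: 20 × $440 = $8,800
Subtotal: $27,020 + $27,020 + $8,800 = $62,840
Attorney fees: 20% of $62,840 = $12,568
Total award: $62,840 + $12,568 = $75,408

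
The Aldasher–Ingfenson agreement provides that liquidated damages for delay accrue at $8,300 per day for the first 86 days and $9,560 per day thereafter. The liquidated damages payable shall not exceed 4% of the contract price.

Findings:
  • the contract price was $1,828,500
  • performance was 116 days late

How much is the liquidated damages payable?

Liquidated damages: $73,140

First 86 days: 86 × $8,300 = $713,800
Remaining days: (116 − 86) × $9,560 = $286,800
Accrued per-day damages: $713,800 + $286,800 = $1,000,600
Cap: 4% of $1,828,500 = $73,140
Cap at $73,140: $1,000,600 exceeds the cap → $73,140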